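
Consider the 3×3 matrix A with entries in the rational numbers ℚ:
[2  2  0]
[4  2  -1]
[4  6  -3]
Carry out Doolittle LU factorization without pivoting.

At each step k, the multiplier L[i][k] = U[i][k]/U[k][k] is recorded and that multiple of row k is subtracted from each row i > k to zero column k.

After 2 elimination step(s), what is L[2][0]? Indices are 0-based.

L[2][0] = 2

Step 1: pivot at (0,0) is 2.
  row1 ← row1 − (2)·row0  ⇒  L[1][0]=2, U row1=(0, -2, -1)
  row2 ← row2 − (2)·row0  ⇒  L[2][0]=2, U row2=(0, 2, -3)
Step 2: pivot at (1,1) is -2.
  row2 ← row2 − (-1)·row1  ⇒  L[2][1]=-1, U row2=(0, 0, -4)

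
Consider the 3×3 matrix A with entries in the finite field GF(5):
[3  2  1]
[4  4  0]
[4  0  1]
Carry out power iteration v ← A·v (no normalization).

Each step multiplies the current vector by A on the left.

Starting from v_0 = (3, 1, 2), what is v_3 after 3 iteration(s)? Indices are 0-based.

v_0 = (3, 1, 2).
v_1 = A·v_0 = (3, 1, 4).
v_2 = A·v_1 = (0, 1, 1).
v_3 = A·v_2 = (3, 4, 1).

v_3 = (3, 4, 1)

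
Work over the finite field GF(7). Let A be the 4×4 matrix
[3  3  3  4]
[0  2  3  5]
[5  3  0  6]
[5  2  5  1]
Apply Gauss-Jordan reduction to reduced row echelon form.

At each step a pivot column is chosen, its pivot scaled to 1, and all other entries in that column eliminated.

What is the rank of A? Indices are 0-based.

[1] R0 /= 3  ⇒  (1, 1, 1, 6)
     R2 -= 5·R0  ⇒  (0, 5, 2, 4)
     R3 -= 5·R0  ⇒  (0, 4, 0, 6)
[2] R1 /= 2  ⇒  (0, 1, 5, 6)
     R0 -= 1·R1  ⇒  (1, 0, 3, 0)
     R2 -= 5·R1  ⇒  (0, 0, 5, 2)
     R3 -= 4·R1  ⇒  (0, 0, 1, 3)
[3] R2 /= 5  ⇒  (0, 0, 1, 6)
     R0 -= 3·R2  ⇒  (1, 0, 0, 3)
     R1 -= 5·R2  ⇒  (0, 1, 0, 4)
     R3 -= 1·R2  ⇒  (0, 0, 0, 4)
[4] R3 /= 4  ⇒  (0, 0, 0, 1)
     R0 -= 3·R3  ⇒  (1, 0, 0, 0)
     R1 -= 4·R3  ⇒  (0, 1, 0, 0)
     R2 -= 6·R3  ⇒  (0, 0, 1, 0)

rank = 4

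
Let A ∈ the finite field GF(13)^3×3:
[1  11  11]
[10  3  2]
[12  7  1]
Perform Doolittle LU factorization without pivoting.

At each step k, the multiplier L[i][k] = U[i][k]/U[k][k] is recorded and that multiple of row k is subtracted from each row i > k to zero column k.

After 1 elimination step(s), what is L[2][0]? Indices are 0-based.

L[2][0] = 12

Step 1: pivot at (0,0) is 1.
  row1 ← row1 − (10)·row0  ⇒  L[1][0]=10, U row1=(0, 10, 9)
  row2 ← row2 − (12)·row0  ⇒  L[2][0]=12, U row2=(0, 5, 12)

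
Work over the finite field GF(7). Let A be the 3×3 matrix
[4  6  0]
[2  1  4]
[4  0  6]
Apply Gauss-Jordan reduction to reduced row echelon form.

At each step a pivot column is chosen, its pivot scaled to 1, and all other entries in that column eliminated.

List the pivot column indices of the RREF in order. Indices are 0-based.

pivot columns: 0, 1, 2

pivot(0,0)=4: scale R0 → (1, 5, 0)
  clear (1,0): R1 −= (2)R0 → (0, 5, 4)
  clear (2,0): R2 −= (4)R0 → (0, 1, 6)
pivot(1,1)=5: scale R1 → (0, 1, 5)
  clear (0,1): R0 −= (5)R1 → (1, 0, 3)
  clear (2,1): R2 −= (1)R1 → (0, 0, 1)
pivot(2,2)=1: scale R2 → (0, 0, 1)
  clear (0,2): R0 −= (3)R2 → (1, 0, 0)
  clear (1,2): R1 −= (5)R2 → (0, 1, 0)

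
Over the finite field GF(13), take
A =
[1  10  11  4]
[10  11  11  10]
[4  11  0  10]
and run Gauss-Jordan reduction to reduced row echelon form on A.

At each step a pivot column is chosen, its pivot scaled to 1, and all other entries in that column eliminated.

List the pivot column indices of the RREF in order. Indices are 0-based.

pivot columns: 0, 1, 2

step 1: normalize row 0 (÷1) = (1, 10, 11, 4)
  row 1: subtract 10×row0 = (0, 2, 5, 9)
  row 2: subtract 4×row0 = (0, 10, 8, 7)
step 2: normalize row 1 (÷2) = (0, 1, 9, 11)
  row 0: subtract 10×row1 = (1, 0, 12, 11)
  row 2: subtract 10×row1 = (0, 0, 9, 1)
step 3: normalize row 2 (÷9) = (0, 0, 1, 3)
  row 0: subtract 12×row2 = (1, 0, 0, 1)
  row 1: subtract 9×row2 = (0, 1, 0, 10)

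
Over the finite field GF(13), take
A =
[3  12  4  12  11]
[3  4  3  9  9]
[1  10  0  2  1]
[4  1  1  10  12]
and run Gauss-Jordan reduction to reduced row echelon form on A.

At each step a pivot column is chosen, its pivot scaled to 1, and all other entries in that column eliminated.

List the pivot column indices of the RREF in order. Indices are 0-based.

[1] R0 /= 3  ⇒  (1, 4, 10, 4, 8)
     R1 -= 3·R0  ⇒  (0, 5, 12, 10, 11)
     R2 -= 1·R0  ⇒  (0, 6, 3, 11, 6)
     R3 -= 4·R0  ⇒  (0, 11, 0, 7, 6)
[2] R1 /= 5  ⇒  (0, 1, 5, 2, 10)
     R0 -= 4·R1  ⇒  (1, 0, 3, 9, 7)
     R2 -= 6·R1  ⇒  (0, 0, 12, 12, 11)
     R3 -= 11·R1  ⇒  (0, 0, 10, 11, 0)
[3] R2 /= 12  ⇒  (0, 0, 1, 1, 2)
     R0 -= 3·R2  ⇒  (1, 0, 0, 6, 1)
     R1 -= 5·R2  ⇒  (0, 1, 0, 10, 0)
     R3 -= 10·R2  ⇒  (0, 0, 0, 1, 6)
[4] R3 /= 1  ⇒  (0, 0, 0, 1, 6)
     R0 -= 6·R3  ⇒  (1, 0, 0, 0, 4)
     R1 -= 10·R3  ⇒  (0, 1, 0, 0, 5)
     R2 -= 1·R3  ⇒  (0, 0, 1, 0, 9)

pivot columns: 0, 1, 2, 3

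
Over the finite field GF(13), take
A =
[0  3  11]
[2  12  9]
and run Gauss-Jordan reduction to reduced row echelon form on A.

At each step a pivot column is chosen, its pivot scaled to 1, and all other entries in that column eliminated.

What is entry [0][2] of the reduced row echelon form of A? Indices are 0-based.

[1] R0 <-> R1
[1] R0 /= 2  ⇒  (1, 6, 11)
[2] R1 /= 3  ⇒  (0, 1, 8)
     R0 -= 6·R1  ⇒  (1, 0, 2)

M[0][2] = 2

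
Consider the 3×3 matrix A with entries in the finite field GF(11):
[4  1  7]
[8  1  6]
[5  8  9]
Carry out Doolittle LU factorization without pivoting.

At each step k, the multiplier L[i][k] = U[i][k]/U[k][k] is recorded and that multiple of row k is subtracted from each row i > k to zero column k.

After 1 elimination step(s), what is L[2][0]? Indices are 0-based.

L[2][0] = 4

k=0: U[0][0]=4
  eliminate (1,0): mult=2, new row 1: (0, 10, 3); set L[1][0]=2
  eliminate (2,0): mult=4, new row 2: (0, 4, 3); set L[2][0]=4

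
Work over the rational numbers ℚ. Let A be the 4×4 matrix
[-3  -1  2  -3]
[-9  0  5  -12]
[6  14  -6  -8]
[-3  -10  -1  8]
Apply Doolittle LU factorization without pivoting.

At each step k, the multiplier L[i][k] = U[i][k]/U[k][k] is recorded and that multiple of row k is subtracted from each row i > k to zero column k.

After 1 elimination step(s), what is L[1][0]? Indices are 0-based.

L[1][0] = 3

[col 0] pivot -3
  R1 -= 3*R0 → (0, 3, -1, -3)  (L[1][0] := 3)
  R2 -= -2*R0 → (0, 12, -2, -14)  (L[2][0] := -2)
  R3 -= 1*R0 → (0, -9, -3, 11)  (L[3][0] := 1)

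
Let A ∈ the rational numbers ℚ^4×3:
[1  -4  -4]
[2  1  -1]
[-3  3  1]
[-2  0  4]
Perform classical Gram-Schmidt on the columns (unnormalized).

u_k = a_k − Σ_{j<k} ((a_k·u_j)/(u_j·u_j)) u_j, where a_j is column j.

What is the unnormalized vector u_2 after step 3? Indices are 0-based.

u_2 = (-596/347, 4/347, -796/347, 900/347)

Step 1: u_0 = a_0 = (1, 2, -3, -2).
Step 2: u_1 = a_1 − (-11/18)·u_0 = (-61/18, 20/9, 7/6, -11/9).
Step 3: u_2 = a_2 − (-17/18)·u_0 − (137/347)·u_1 = (-596/347, 4/347, -796/347, 900/347).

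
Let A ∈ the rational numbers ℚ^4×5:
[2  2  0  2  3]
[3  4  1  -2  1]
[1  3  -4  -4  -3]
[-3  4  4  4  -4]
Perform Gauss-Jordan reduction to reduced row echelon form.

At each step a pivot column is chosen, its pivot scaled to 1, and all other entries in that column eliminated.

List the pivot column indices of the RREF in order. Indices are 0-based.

pivot columns: 0, 1, 2, 3

pivot(0,0)=2: scale R0 → (1, 1, 0, 1, 3/2)
  clear (1,0): R1 −= (3)R0 → (0, 1, 1, -5, -7/2)
  clear (2,0): R2 −= (1)R0 → (0, 2, -4, -5, -9/2)
  clear (3,0): R3 −= (-3)R0 → (0, 7, 4, 7, 1/2)
pivot(1,1)=1: scale R1 → (0, 1, 1, -5, -7/2)
  clear (0,1): R0 −= (1)R1 → (1, 0, -1, 6, 5)
  clear (2,1): R2 −= (2)R1 → (0, 0, -6, 5, 5/2)
  clear (3,1): R3 −= (7)R1 → (0, 0, -3, 42, 25)
pivot(2,2)=-6: scale R2 → (0, 0, 1, -5/6, -5/12)
  clear (0,2): R0 −= (-1)R2 → (1, 0, 0, 31/6, 55/12)
  clear (1,2): R1 −= (1)R2 → (0, 1, 0, -25/6, -37/12)
  clear (3,2): R3 −= (-3)R2 → (0, 0, 0, 79/2, 95/4)
pivot(3,3)=79/2: scale R3 → (0, 0, 0, 1, 95/158)
  clear (0,3): R0 −= (31/6)R3 → (1, 0, 0, 0, 350/237)
  clear (1,3): R1 −= (-25/6)R3 → (0, 1, 0, 0, -137/237)
  clear (2,3): R2 −= (-5/6)R3 → (0, 0, 1, 0, 20/237)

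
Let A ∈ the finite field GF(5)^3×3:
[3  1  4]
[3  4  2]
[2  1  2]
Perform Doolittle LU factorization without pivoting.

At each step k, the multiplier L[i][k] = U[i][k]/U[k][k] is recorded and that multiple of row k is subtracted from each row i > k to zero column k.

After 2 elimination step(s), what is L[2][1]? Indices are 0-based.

L[2][1] = 4

Step 1: pivot at (0,0) is 3.
  row1 ← row1 − (1)·row0  ⇒  L[1][0]=1, U row1=(0, 3, 3)
  row2 ← row2 − (4)·row0  ⇒  L[2][0]=4, U row2=(0, 2, 1)
Step 2: pivot at (1,1) is 3.
  row2 ← row2 − (4)·row1  ⇒  L[2][1]=4, U row2=(0, 0, 4)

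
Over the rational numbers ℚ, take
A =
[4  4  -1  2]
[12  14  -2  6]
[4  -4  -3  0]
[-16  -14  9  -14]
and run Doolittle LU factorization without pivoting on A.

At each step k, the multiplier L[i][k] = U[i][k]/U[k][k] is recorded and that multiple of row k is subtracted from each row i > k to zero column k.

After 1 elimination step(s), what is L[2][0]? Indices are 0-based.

Step 1: pivot at (0,0) is 4.
  row1 ← row1 − (3)·row0  ⇒  L[1][0]=3, U row1=(0, 2, 1, 0)
  row2 ← row2 − (1)·row0  ⇒  L[2][0]=1, U row2=(0, -8, -2, -2)
  row3 ← row3 − (-4)·row0  ⇒  L[3][0]=-4, U row3=(0, 2, 5, -6)

L[2][0] = 1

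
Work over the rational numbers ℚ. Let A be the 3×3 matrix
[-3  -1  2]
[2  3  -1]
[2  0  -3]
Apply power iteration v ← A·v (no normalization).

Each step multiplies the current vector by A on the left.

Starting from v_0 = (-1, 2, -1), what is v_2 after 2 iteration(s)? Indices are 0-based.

v_2 = (0, 12, -5)

v_0 = (-1, 2, -1).
v_1 = A·v_0 = (-1, 5, 1).
v_2 = A·v_1 = (0, 12, -5).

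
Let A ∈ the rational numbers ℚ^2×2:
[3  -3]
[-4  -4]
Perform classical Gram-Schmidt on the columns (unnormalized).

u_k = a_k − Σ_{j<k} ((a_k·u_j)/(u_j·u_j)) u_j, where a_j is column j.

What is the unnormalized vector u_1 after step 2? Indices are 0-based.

u_1 = (-96/25, -72/25)

Step 1: u_0 = a_0 = (3, -4).
Step 2: u_1 = a_1 − (7/25)·u_0 = (-96/25, -72/25).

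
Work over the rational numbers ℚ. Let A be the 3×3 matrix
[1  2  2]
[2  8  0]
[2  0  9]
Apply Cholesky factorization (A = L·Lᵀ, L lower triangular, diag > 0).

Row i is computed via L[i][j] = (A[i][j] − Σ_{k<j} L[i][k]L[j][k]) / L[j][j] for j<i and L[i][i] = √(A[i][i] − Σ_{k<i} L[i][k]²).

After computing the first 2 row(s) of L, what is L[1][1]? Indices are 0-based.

Step 1: L[0][0] = √(1) = 1.
  L[1][0] = (2) / L[0][0] = 2.
Step 2: L[1][1] = √(4) = 2.

L[1][1] = 2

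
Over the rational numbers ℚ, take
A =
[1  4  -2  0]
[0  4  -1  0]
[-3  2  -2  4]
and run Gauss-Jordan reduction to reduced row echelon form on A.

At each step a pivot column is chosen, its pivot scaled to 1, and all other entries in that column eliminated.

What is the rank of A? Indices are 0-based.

pivot(0,0)=1: scale R0 → (1, 4, -2, 0)
  clear (2,0): R2 −= (-3)R0 → (0, 14, -8, 4)
pivot(1,1)=4: scale R1 → (0, 1, -1/4, 0)
  clear (0,1): R0 −= (4)R1 → (1, 0, -1, 0)
  clear (2,1): R2 −= (14)R1 → (0, 0, -9/2, 4)
pivot(2,2)=-9/2: scale R2 → (0, 0, 1, -8/9)
  clear (0,2): R0 −= (-1)R2 → (1, 0, 0, -8/9)
  clear (1,2): R1 −= (-1/4)R2 → (0, 1, 0, -2/9)

rank = 3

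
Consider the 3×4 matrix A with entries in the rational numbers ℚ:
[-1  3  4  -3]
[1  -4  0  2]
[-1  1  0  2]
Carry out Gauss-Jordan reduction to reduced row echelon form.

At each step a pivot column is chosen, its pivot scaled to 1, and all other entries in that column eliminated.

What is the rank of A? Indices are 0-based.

pivot(0,0)=-1: scale R0 → (1, -3, -4, 3)
  clear (1,0): R1 −= (1)R0 → (0, -1, 4, -1)
  clear (2,0): R2 −= (-1)R0 → (0, -2, -4, 5)
pivot(1,1)=-1: scale R1 → (0, 1, -4, 1)
  clear (0,1): R0 −= (-3)R1 → (1, 0, -16, 6)
  clear (2,1): R2 −= (-2)R1 → (0, 0, -12, 7)
pivot(2,2)=-12: scale R2 → (0, 0, 1, -7/12)
  clear (0,2): R0 −= (-16)R2 → (1, 0, 0, -10/3)
  clear (1,2): R1 −= (-4)R2 → (0, 1, 0, -4/3)

rank = 3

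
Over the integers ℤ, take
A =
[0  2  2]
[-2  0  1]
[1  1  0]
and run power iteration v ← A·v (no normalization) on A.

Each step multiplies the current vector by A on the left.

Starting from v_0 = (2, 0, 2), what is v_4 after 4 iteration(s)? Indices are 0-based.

v_0 = (2, 0, 2).
v_1 = A·v_0 = (4, -2, 2).
v_2 = A·v_1 = (0, -6, 2).
v_3 = A·v_2 = (-8, 2, -6).
v_4 = A·v_3 = (-8, 10, -6).

v_4 = (-8, 10, -6)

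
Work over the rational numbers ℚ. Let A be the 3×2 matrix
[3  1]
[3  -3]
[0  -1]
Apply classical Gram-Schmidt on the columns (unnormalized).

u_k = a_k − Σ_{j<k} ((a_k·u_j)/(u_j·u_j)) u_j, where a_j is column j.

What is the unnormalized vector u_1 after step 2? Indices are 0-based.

u_1 = (2, -2, -1)

Step 1: u_0 = a_0 = (3, 3, 0).
Step 2: u_1 = a_1 − (-1/3)·u_0 = (2, -2, -1).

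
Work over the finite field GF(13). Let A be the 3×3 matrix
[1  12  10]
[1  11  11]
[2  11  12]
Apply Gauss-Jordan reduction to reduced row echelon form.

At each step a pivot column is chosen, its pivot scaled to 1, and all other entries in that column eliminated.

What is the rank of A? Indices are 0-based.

pivot(0,0)=1: scale R0 → (1, 12, 10)
  clear (1,0): R1 −= (1)R0 → (0, 12, 1)
  clear (2,0): R2 −= (2)R0 → (0, 0, 5)
pivot(1,1)=12: scale R1 → (0, 1, 12)
  clear (0,1): R0 −= (12)R1 → (1, 0, 9)
pivot(2,2)=5: scale R2 → (0, 0, 1)
  clear (0,2): R0 −= (9)R2 → (1, 0, 0)
  clear (1,2): R1 −= (12)R2 → (0, 1, 0)

rank = 3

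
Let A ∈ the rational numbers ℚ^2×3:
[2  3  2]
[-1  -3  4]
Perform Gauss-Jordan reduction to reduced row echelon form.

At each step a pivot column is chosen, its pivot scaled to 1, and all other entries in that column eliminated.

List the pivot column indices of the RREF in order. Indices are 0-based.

pivot columns: 0, 1

pivot(0,0)=2: scale R0 → (1, 3/2, 1)
  clear (1,0): R1 −= (-1)R0 → (0, -3/2, 5)
pivot(1,1)=-3/2: scale R1 → (0, 1, -10/3)
  clear (0,1): R0 −= (3/2)R1 → (1, 0, 6)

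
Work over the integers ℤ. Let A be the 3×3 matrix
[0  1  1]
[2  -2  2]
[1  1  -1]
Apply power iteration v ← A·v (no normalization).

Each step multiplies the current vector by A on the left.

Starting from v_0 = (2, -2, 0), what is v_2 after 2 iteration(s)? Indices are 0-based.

v_0 = (2, -2, 0).
v_1 = A·v_0 = (-2, 8, 0).
v_2 = A·v_1 = (8, -20, 6).

v_2 = (8, -20, 6)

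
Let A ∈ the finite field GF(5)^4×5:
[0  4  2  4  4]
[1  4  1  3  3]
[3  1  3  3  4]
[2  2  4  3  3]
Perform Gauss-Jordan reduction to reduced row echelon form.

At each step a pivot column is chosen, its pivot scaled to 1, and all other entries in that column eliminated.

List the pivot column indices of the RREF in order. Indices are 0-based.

pivot columns: 0, 1, 2, 3

pivot(0,0): swap R0↔R1
pivot(0,0)=1: scale R0 → (1, 4, 1, 3, 3)
  clear (2,0): R2 −= (3)R0 → (0, 4, 0, 4, 0)
  clear (3,0): R3 −= (2)R0 → (0, 4, 2, 2, 2)
pivot(1,1)=4: scale R1 → (0, 1, 3, 1, 1)
  clear (0,1): R0 −= (4)R1 → (1, 0, 4, 4, 4)
  clear (2,1): R2 −= (4)R1 → (0, 0, 3, 0, 1)
  clear (3,1): R3 −= (4)R1 → (0, 0, 0, 3, 3)
pivot(2,2)=3: scale R2 → (0, 0, 1, 0, 2)
  clear (0,2): R0 −= (4)R2 → (1, 0, 0, 4, 1)
  clear (1,2): R1 −= (3)R2 → (0, 1, 0, 1, 0)
pivot(3,3)=3: scale R3 → (0, 0, 0, 1, 1)
  clear (0,3): R0 −= (4)R3 → (1, 0, 0, 0, 2)
  clear (1,3): R1 −= (1)R3 → (0, 1, 0, 0, 4)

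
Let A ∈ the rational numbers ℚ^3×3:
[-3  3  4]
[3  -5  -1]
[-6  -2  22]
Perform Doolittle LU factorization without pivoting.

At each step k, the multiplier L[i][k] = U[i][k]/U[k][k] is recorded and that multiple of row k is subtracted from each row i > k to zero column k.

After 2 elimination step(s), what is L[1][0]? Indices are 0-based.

L[1][0] = -1

Step 1: pivot at (0,0) is -3.
  row1 ← row1 − (-1)·row0  ⇒  L[1][0]=-1, U row1=(0, -2, 3)
  row2 ← row2 − (2)·row0  ⇒  L[2][0]=2, U row2=(0, -8, 14)
Step 2: pivot at (1,1) is -2.
  row2 ← row2 − (4)·row1  ⇒  L[2][1]=4, U row2=(0, 0, 2)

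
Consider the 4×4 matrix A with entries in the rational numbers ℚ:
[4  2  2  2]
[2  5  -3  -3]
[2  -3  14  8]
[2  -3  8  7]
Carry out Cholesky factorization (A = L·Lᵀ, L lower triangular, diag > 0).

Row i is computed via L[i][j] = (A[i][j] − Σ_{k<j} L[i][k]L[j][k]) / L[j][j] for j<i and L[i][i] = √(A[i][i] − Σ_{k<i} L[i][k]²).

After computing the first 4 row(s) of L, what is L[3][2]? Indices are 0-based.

L[3][2] = 1

Step 1: L[0][0] = √(4) = 2.
  L[1][0] = (2) / L[0][0] = 1.
Step 2: L[1][1] = √(4) = 2.
  L[2][0] = (2) / L[0][0] = 1.
  L[2][1] = (-4) / L[1][1] = -2.
Step 3: L[2][2] = √(9) = 3.
  L[3][0] = (2) / L[0][0] = 1.
  L[3][1] = (-4) / L[1][1] = -2.
  L[3][2] = (3) / L[2][2] = 1.
Step 4: L[3][3] = √(1) = 1.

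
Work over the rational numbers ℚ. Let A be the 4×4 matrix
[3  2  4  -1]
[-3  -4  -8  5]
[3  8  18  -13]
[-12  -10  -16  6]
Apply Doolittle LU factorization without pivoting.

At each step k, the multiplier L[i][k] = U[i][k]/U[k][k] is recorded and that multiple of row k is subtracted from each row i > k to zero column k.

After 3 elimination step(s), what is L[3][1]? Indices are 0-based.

L[3][1] = 1

k=0: U[0][0]=3
  eliminate (1,0): mult=-1, new row 1: (0, -2, -4, 4); set L[1][0]=-1
  eliminate (2,0): mult=1, new row 2: (0, 6, 14, -12); set L[2][0]=1
  eliminate (3,0): mult=-4, new row 3: (0, -2, 0, 2); set L[3][0]=-4
k=1: U[1][1]=-2
  eliminate (2,1): mult=-3, new row 2: (0, 0, 2, 0); set L[2][1]=-3
  eliminate (3,1): mult=1, new row 3: (0, 0, 4, -2); set L[3][1]=1
k=2: U[2][2]=2
  eliminate (3,2): mult=2, new row 3: (0, 0, 0, -2); set L[3][2]=2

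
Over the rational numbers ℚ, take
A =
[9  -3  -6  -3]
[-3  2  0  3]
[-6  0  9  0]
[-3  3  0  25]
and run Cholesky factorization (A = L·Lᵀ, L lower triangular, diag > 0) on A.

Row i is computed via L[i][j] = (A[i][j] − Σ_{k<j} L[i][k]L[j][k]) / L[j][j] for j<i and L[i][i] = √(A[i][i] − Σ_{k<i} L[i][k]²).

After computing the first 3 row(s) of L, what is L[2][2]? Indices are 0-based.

L[2][2] = 1

Step 1: L[0][0] = √(9) = 3.
  L[1][0] = (-3) / L[0][0] = -1.
Step 2: L[1][1] = √(1) = 1.
  L[2][0] = (-6) / L[0][0] = -2.
  L[2][1] = (-2) / L[1][1] = -2.
Step 3: L[2][2] = √(1) = 1.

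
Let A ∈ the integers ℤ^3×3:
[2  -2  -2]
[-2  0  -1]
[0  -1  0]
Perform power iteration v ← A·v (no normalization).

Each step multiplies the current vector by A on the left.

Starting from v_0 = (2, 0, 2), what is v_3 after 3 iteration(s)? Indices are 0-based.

v_0 = (2, 0, 2).
v_1 = A·v_0 = (0, -6, 0).
v_2 = A·v_1 = (12, 0, 6).
v_3 = A·v_2 = (12, -30, 0).

v_3 = (12, -30, 0)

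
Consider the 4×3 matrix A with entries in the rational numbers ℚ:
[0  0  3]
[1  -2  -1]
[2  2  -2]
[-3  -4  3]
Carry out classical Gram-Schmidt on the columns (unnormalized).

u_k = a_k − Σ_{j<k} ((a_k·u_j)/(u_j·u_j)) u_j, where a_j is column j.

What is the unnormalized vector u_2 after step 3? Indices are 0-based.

Step 1: u_0 = a_0 = (0, 1, 2, -3).
Step 2: u_1 = a_1 − (1)·u_0 = (0, -3, 0, -1).
Step 3: u_2 = a_2 − (-1)·u_0 − (0)·u_1 = (3, 0, 0, 0).

u_2 = (3, 0, 0, 0)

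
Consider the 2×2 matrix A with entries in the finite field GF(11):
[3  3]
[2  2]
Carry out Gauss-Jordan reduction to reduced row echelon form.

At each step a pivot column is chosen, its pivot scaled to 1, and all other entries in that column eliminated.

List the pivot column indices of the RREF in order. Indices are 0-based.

pivot columns: 0

step 1: normalize row 0 (÷3) = (1, 1)
  row 1: subtract 2×row0 = (0, 0)
skip col 1 (zero from row 1)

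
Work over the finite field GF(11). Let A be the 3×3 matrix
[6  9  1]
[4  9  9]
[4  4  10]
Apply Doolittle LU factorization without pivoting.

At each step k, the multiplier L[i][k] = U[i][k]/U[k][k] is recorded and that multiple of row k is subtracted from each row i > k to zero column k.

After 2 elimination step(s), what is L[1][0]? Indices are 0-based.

L[1][0] = 8

k=0: U[0][0]=6
  eliminate (1,0): mult=8, new row 1: (0, 3, 1); set L[1][0]=8
  eliminate (2,0): mult=8, new row 2: (0, 9, 2); set L[2][0]=8
k=1: U[1][1]=3
  eliminate (2,1): mult=3, new row 2: (0, 0, 10); set L[2][1]=3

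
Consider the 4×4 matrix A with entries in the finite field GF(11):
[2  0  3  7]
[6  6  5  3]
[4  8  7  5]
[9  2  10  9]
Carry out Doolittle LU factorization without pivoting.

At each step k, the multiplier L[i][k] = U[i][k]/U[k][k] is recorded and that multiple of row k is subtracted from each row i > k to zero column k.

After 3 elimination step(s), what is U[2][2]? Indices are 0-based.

Step 1: pivot at (0,0) is 2.
  row1 ← row1 − (3)·row0  ⇒  L[1][0]=3, U row1=(0, 6, 7, 4)
  row2 ← row2 − (2)·row0  ⇒  L[2][0]=2, U row2=(0, 8, 1, 2)
  row3 ← row3 − (10)·row0  ⇒  L[3][0]=10, U row3=(0, 2, 2, 5)
Step 2: pivot at (1,1) is 6.
  row2 ← row2 − (5)·row1  ⇒  L[2][1]=5, U row2=(0, 0, 10, 4)
  row3 ← row3 − (4)·row1  ⇒  L[3][1]=4, U row3=(0, 0, 7, 0)
Step 3: pivot at (2,2) is 10.
  row3 ← row3 − (4)·row2  ⇒  L[3][2]=4, U row3=(0, 0, 0, 6)

U[2][2] = 10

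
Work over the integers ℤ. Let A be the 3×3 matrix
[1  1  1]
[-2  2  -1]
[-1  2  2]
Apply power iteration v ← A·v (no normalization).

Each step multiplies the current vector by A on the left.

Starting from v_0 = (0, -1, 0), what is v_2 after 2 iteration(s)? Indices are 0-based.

v_2 = (-5, 0, -7)

v_0 = (0, -1, 0).
v_1 = A·v_0 = (-1, -2, -2).
v_2 = A·v_1 = (-5, 0, -7).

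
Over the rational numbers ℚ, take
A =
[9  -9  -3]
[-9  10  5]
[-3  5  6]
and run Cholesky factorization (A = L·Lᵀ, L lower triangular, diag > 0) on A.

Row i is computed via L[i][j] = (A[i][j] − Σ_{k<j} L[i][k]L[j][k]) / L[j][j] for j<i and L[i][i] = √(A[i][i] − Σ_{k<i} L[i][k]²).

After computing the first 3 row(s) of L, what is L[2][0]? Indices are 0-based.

Step 1: L[0][0] = √(9) = 3.
  L[1][0] = (-9) / L[0][0] = -3.
Step 2: L[1][1] = √(1) = 1.
  L[2][0] = (-3) / L[0][0] = -1.
  L[2][1] = (2) / L[1][1] = 2.
Step 3: L[2][2] = √(1) = 1.

L[2][0] = -1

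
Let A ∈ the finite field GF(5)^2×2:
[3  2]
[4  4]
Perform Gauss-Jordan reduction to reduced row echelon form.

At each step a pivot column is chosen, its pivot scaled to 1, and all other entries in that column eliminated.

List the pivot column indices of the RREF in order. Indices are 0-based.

pivot columns: 0, 1

step 1: normalize row 0 (÷3) = (1, 4)
  row 1: subtract 4×row0 = (0, 3)
step 2: normalize row 1 (÷3) = (0, 1)
  row 0: subtract 4×row1 = (1, 0)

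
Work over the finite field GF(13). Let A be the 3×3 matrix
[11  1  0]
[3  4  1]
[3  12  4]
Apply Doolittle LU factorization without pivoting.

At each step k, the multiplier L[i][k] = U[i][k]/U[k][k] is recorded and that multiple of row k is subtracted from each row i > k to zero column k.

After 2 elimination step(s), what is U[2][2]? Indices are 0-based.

Step 1: pivot at (0,0) is 11.
  row1 ← row1 − (5)·row0  ⇒  L[1][0]=5, U row1=(0, 12, 1)
  row2 ← row2 − (5)·row0  ⇒  L[2][0]=5, U row2=(0, 7, 4)
Step 2: pivot at (1,1) is 12.
  row2 ← row2 − (6)·row1  ⇒  L[2][1]=6, U row2=(0, 0, 11)

U[2][2] = 11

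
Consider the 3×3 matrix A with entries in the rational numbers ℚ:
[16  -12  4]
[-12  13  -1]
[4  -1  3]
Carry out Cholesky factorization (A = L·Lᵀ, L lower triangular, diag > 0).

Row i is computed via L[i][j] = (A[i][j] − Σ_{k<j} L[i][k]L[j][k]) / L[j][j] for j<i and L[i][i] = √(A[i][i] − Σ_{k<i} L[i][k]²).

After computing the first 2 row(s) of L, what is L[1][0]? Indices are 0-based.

Step 1: L[0][0] = √(16) = 4.
  L[1][0] = (-12) / L[0][0] = -3.
Step 2: L[1][1] = √(4) = 2.

L[1][0] = -3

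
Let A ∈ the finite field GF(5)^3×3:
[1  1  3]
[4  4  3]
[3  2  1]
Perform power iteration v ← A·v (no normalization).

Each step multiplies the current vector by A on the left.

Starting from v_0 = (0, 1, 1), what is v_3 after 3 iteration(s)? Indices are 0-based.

v_3 = (0, 4, 0)

v_0 = (0, 1, 1).
v_1 = A·v_0 = (4, 2, 3).
v_2 = A·v_1 = (0, 3, 4).
v_3 = A·v_2 = (0, 4, 0).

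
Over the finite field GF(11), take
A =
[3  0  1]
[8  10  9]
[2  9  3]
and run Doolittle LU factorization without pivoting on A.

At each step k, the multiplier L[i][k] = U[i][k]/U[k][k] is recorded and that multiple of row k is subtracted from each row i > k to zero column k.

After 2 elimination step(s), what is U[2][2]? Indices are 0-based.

U[2][2] = 8

k=0: U[0][0]=3
  eliminate (1,0): mult=10, new row 1: (0, 10, 10); set L[1][0]=10
  eliminate (2,0): mult=8, new row 2: (0, 9, 6); set L[2][0]=8
k=1: U[1][1]=10
  eliminate (2,1): mult=2, new row 2: (0, 0, 8); set L[2][1]=2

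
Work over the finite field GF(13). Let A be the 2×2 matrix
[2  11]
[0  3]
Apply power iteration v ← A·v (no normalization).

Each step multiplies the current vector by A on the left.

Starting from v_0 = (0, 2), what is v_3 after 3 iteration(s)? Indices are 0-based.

v_3 = (2, 2)

v_0 = (0, 2).
v_1 = A·v_0 = (9, 6).
v_2 = A·v_1 = (6, 5).
v_3 = A·v_2 = (2, 2).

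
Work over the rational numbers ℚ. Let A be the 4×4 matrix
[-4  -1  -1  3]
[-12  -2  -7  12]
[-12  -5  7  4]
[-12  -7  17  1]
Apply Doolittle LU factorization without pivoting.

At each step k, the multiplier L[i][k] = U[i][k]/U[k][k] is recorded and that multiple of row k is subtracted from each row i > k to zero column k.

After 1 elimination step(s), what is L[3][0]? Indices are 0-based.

L[3][0] = 3

Step 1: pivot at (0,0) is -4.
  row1 ← row1 − (3)·row0  ⇒  L[1][0]=3, U row1=(0, 1, -4, 3)
  row2 ← row2 − (3)·row0  ⇒  L[2][0]=3, U row2=(0, -2, 10, -5)
  row3 ← row3 − (3)·row0  ⇒  L[3][0]=3, U row3=(0, -4, 20, -8)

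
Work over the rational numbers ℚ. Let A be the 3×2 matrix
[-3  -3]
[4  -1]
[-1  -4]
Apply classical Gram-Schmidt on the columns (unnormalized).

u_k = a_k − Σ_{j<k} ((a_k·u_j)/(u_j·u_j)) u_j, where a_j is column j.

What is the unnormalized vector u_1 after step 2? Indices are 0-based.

Step 1: u_0 = a_0 = (-3, 4, -1).
Step 2: u_1 = a_1 − (9/26)·u_0 = (-51/26, -31/13, -95/26).

u_1 = (-51/26, -31/13, -95/26)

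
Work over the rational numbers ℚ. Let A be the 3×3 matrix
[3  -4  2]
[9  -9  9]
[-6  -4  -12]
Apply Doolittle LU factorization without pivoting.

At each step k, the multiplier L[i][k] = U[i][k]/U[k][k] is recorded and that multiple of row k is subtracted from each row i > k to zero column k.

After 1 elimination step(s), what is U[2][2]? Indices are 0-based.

U[2][2] = -8

k=0: U[0][0]=3
  eliminate (1,0): mult=3, new row 1: (0, 3, 3); set L[1][0]=3
  eliminate (2,0): mult=-2, new row 2: (0, -12, -8); set L[2][0]=-2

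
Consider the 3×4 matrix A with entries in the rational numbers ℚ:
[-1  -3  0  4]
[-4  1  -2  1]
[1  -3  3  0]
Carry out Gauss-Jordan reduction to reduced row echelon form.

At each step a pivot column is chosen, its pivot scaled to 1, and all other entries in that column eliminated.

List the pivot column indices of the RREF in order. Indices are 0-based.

pivot columns: 0, 1, 2

[1] R0 /= -1  ⇒  (1, 3, 0, -4)
     R1 -= -4·R0  ⇒  (0, 13, -2, -15)
     R2 -= 1·R0  ⇒  (0, -6, 3, 4)
[2] R1 /= 13  ⇒  (0, 1, -2/13, -15/13)
     R0 -= 3·R1  ⇒  (1, 0, 6/13, -7/13)
     R2 -= -6·R1  ⇒  (0, 0, 27/13, -38/13)
[3] R2 /= 27/13  ⇒  (0, 0, 1, -38/27)
     R0 -= 6/13·R2  ⇒  (1, 0, 0, 1/9)
     R1 -= -2/13·R2  ⇒  (0, 1, 0, -37/27)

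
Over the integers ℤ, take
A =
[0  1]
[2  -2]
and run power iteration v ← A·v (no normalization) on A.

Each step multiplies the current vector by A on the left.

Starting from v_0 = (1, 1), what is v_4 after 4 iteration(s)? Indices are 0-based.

v_0 = (1, 1).
v_1 = A·v_0 = (1, 0).
v_2 = A·v_1 = (0, 2).
v_3 = A·v_2 = (2, -4).
v_4 = A·v_3 = (-4, 12).

v_4 = (-4, 12)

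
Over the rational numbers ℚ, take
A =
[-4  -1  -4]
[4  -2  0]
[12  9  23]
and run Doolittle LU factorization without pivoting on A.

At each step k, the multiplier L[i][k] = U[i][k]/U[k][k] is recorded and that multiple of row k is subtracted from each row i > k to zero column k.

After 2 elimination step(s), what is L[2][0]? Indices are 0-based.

k=0: U[0][0]=-4
  eliminate (1,0): mult=-1, new row 1: (0, -3, -4); set L[1][0]=-1
  eliminate (2,0): mult=-3, new row 2: (0, 6, 11); set L[2][0]=-3
k=1: U[1][1]=-3
  eliminate (2,1): mult=-2, new row 2: (0, 0, 3); set L[2][1]=-2

L[2][0] = -3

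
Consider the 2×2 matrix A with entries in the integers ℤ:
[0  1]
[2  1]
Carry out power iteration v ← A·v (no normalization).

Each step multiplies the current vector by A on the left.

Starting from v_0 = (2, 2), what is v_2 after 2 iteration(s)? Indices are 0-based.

v_2 = (6, 10)

v_0 = (2, 2).
v_1 = A·v_0 = (2, 6).
v_2 = A·v_1 = (6, 10).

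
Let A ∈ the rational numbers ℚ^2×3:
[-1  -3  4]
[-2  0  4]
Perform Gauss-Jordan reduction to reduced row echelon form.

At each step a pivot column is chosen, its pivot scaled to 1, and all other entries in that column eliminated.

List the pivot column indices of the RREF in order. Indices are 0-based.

pivot(0,0)=-1: scale R0 → (1, 3, -4)
  clear (1,0): R1 −= (-2)R0 → (0, 6, -4)
pivot(1,1)=6: scale R1 → (0, 1, -2/3)
  clear (0,1): R0 −= (3)R1 → (1, 0, -2)

pivot columns: 0, 1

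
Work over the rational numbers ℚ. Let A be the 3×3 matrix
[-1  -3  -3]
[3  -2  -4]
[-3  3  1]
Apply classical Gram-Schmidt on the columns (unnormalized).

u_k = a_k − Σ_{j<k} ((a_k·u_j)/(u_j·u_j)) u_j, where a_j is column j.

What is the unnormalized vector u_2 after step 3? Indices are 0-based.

Step 1: u_0 = a_0 = (-1, 3, -3).
Step 2: u_1 = a_1 − (-12/19)·u_0 = (-69/19, -2/19, 21/19).
Step 3: u_2 = a_2 − (-12/19)·u_0 − (118/137)·u_1 = (-69/137, -276/137, -253/137).

u_2 = (-69/137, -276/137, -253/137)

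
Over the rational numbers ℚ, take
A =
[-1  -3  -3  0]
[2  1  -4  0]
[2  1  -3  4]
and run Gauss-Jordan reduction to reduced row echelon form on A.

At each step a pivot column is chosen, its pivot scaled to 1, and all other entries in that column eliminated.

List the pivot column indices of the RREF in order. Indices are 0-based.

pivot columns: 0, 1, 2

pivot(0,0)=-1: scale R0 → (1, 3, 3, 0)
  clear (1,0): R1 −= (2)R0 → (0, -5, -10, 0)
  clear (2,0): R2 −= (2)R0 → (0, -5, -9, 4)
pivot(1,1)=-5: scale R1 → (0, 1, 2, 0)
  clear (0,1): R0 −= (3)R1 → (1, 0, -3, 0)
  clear (2,1): R2 −= (-5)R1 → (0, 0, 1, 4)
pivot(2,2)=1: scale R2 → (0, 0, 1, 4)
  clear (0,2): R0 −= (-3)R2 → (1, 0, 0, 12)
  clear (1,2): R1 −= (2)R2 → (0, 1, 0, -8)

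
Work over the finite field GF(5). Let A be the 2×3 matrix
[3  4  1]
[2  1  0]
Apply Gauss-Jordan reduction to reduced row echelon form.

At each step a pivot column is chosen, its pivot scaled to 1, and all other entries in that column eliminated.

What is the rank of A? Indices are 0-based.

rank = 2

[1] R0 /= 3  ⇒  (1, 3, 2)
     R1 -= 2·R0  ⇒  (0, 0, 1)
column 1 empty below row 1
[2] R1 /= 1  ⇒  (0, 0, 1)
     R0 -= 2·R1  ⇒  (1, 3, 0)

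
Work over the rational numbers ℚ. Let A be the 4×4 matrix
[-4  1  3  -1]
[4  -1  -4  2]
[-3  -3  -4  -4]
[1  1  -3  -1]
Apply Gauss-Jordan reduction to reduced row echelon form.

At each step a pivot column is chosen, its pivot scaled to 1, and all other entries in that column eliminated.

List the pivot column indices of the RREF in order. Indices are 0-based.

step 1: normalize row 0 (÷-4) = (1, -1/4, -3/4, 1/4)
  row 1: subtract 4×row0 = (0, 0, -1, 1)
  row 2: subtract -3×row0 = (0, -15/4, -25/4, -13/4)
  row 3: subtract 1×row0 = (0, 5/4, -9/4, -5/4)
step 2: exchange rows 1,2
step 2: normalize row 1 (÷-15/4) = (0, 1, 5/3, 13/15)
  row 0: subtract -1/4×row1 = (1, 0, -1/3, 7/15)
  row 3: subtract 5/4×row1 = (0, 0, -13/3, -7/3)
step 3: normalize row 2 (÷-1) = (0, 0, 1, -1)
  row 0: subtract -1/3×row2 = (1, 0, 0, 2/15)
  row 1: subtract 5/3×row2 = (0, 1, 0, 38/15)
  row 3: subtract -13/3×row2 = (0, 0, 0, -20/3)
step 4: normalize row 3 (÷-20/3) = (0, 0, 0, 1)
  row 0: subtract 2/15×row3 = (1, 0, 0, 0)
  row 1: subtract 38/15×row3 = (0, 1, 0, 0)
  row 2: subtract -1×row3 = (0, 0, 1, 0)

pivot columns: 0, 1, 2, 3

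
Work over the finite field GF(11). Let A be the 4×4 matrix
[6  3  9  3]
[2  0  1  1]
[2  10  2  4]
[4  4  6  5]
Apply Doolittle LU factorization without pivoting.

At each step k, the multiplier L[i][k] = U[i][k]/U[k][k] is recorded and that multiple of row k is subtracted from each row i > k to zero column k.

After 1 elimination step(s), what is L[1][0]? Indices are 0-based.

L[1][0] = 4

[col 0] pivot 6
  R1 -= 4*R0 → (0, 10, 9, 0)  (L[1][0] := 4)
  R2 -= 4*R0 → (0, 9, 10, 3)  (L[2][0] := 4)
  R3 -= 8*R0 → (0, 2, 0, 3)  (L[3][0] := 8)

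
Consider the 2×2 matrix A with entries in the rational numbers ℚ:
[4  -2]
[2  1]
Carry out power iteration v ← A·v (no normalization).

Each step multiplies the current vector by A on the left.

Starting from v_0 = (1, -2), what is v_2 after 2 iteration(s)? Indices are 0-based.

v_2 = (32, 16)

v_0 = (1, -2).
v_1 = A·v_0 = (8, 0).
v_2 = A·v_1 = (32, 16).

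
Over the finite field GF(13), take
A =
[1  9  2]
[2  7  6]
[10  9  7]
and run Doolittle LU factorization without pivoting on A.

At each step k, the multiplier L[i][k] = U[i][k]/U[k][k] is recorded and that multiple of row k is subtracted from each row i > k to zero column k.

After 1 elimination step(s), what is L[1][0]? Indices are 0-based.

Step 1: pivot at (0,0) is 1.
  row1 ← row1 − (2)·row0  ⇒  L[1][0]=2, U row1=(0, 2, 2)
  row2 ← row2 − (10)·row0  ⇒  L[2][0]=10, U row2=(0, 10, 0)

L[1][0] = 2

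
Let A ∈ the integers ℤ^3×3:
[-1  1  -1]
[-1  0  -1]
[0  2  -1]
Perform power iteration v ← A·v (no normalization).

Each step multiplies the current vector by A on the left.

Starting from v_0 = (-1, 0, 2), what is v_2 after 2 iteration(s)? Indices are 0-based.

v_0 = (-1, 0, 2).
v_1 = A·v_0 = (-1, -1, -2).
v_2 = A·v_1 = (2, 3, 0).

v_2 = (2, 3, 0)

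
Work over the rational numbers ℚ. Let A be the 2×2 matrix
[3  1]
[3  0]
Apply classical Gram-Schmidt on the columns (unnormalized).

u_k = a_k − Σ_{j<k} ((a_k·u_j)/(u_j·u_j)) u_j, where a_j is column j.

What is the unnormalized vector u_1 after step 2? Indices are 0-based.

u_1 = (1/2, -1/2)

Step 1: u_0 = a_0 = (3, 3).
Step 2: u_1 = a_1 − (1/6)·u_0 = (1/2, -1/2).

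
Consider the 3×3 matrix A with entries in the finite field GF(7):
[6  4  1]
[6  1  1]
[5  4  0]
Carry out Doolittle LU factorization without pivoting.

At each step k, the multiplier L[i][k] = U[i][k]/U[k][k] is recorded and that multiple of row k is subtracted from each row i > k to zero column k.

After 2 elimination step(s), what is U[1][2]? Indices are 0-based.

U[1][2] = 0

k=0: U[0][0]=6
  eliminate (1,0): mult=1, new row 1: (0, 4, 0); set L[1][0]=1
  eliminate (2,0): mult=2, new row 2: (0, 3, 5); set L[2][0]=2
k=1: U[1][1]=4
  eliminate (2,1): mult=6, new row 2: (0, 0, 5); set L[2][1]=6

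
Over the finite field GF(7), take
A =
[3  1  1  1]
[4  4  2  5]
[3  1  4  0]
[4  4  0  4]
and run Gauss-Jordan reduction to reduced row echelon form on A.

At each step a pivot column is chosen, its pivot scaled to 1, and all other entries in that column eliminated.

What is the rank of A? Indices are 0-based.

step 1: normalize row 0 (÷3) = (1, 5, 5, 5)
  row 1: subtract 4×row0 = (0, 5, 3, 6)
  row 2: subtract 3×row0 = (0, 0, 3, 6)
  row 3: subtract 4×row0 = (0, 5, 1, 5)
step 2: normalize row 1 (÷5) = (0, 1, 2, 4)
  row 0: subtract 5×row1 = (1, 0, 2, 6)
  row 3: subtract 5×row1 = (0, 0, 5, 6)
step 3: normalize row 2 (÷3) = (0, 0, 1, 2)
  row 0: subtract 2×row2 = (1, 0, 0, 2)
  row 1: subtract 2×row2 = (0, 1, 0, 0)
  row 3: subtract 5×row2 = (0, 0, 0, 3)
step 4: normalize row 3 (÷3) = (0, 0, 0, 1)
  row 0: subtract 2×row3 = (1, 0, 0, 0)
  row 2: subtract 2×row3 = (0, 0, 1, 0)

rank = 4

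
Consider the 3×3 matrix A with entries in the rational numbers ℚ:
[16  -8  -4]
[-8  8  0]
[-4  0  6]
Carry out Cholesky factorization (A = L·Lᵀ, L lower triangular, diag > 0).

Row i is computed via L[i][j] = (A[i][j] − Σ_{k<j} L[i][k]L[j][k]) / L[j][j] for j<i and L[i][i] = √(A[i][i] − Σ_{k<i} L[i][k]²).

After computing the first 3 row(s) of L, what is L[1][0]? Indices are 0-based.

L[1][0] = -2

Step 1: L[0][0] = √(16) = 4.
  L[1][0] = (-8) / L[0][0] = -2.
Step 2: L[1][1] = √(4) = 2.
  L[2][0] = (-4) / L[0][0] = -1.
  L[2][1] = (-2) / L[1][1] = -1.
Step 3: L[2][2] = √(4) = 2.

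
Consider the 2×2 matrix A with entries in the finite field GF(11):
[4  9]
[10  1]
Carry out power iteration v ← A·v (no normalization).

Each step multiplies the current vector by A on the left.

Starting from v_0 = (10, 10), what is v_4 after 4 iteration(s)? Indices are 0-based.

v_4 = (1, 2)

v_0 = (10, 10).
v_1 = A·v_0 = (9, 0).
v_2 = A·v_1 = (3, 2).
v_3 = A·v_2 = (8, 10).
v_4 = A·v_3 = (1, 2).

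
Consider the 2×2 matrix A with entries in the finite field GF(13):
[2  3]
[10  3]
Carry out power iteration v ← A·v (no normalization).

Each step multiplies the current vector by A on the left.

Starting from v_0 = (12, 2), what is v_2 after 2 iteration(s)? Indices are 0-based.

v_0 = (12, 2).
v_1 = A·v_0 = (4, 9).
v_2 = A·v_1 = (9, 2).

v_2 = (9, 2)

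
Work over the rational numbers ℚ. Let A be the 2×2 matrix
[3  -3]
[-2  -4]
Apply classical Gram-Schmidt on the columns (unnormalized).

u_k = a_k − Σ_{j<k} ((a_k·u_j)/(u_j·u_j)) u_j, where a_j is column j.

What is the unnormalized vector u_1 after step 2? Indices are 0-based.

Step 1: u_0 = a_0 = (3, -2).
Step 2: u_1 = a_1 − (-1/13)·u_0 = (-36/13, -54/13).

u_1 = (-36/13, -54/13)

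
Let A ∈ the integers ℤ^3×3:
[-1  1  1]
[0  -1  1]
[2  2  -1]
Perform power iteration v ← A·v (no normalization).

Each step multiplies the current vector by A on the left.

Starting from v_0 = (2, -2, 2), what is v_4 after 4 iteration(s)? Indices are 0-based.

v_4 = (6, -22, 26)

v_0 = (2, -2, 2).
v_1 = A·v_0 = (-2, 4, -2).
v_2 = A·v_1 = (4, -6, 6).
v_3 = A·v_2 = (-4, 12, -10).
v_4 = A·v_3 = (6, -22, 26).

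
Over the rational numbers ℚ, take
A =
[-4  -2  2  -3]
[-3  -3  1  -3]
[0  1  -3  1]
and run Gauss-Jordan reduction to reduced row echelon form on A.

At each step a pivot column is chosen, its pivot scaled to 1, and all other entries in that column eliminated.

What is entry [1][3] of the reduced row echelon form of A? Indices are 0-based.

pivot(0,0)=-4: scale R0 → (1, 1/2, -1/2, 3/4)
  clear (1,0): R1 −= (-3)R0 → (0, -3/2, -1/2, -3/4)
pivot(1,1)=-3/2: scale R1 → (0, 1, 1/3, 1/2)
  clear (0,1): R0 −= (1/2)R1 → (1, 0, -2/3, 1/2)
  clear (2,1): R2 −= (1)R1 → (0, 0, -10/3, 1/2)
pivot(2,2)=-10/3: scale R2 → (0, 0, 1, -3/20)
  clear (0,2): R0 −= (-2/3)R2 → (1, 0, 0, 2/5)
  clear (1,2): R1 −= (1/3)R2 → (0, 1, 0, 11/20)

M[1][3] = 11/20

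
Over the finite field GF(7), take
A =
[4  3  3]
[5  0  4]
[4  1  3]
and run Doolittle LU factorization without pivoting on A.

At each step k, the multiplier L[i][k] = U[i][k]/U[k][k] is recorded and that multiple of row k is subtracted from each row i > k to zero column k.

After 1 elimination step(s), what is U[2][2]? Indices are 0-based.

U[2][2] = 0

[col 0] pivot 4
  R1 -= 3*R0 → (0, 5, 2)  (L[1][0] := 3)
  R2 -= 1*R0 → (0, 5, 0)  (L[2][0] := 1)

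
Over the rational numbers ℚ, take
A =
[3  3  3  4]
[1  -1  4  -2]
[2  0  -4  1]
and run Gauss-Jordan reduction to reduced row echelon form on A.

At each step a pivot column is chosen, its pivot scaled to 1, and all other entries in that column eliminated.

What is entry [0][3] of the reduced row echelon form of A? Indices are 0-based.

M[0][3] = 7/54

[1] R0 /= 3  ⇒  (1, 1, 1, 4/3)
     R1 -= 1·R0  ⇒  (0, -2, 3, -10/3)
     R2 -= 2·R0  ⇒  (0, -2, -6, -5/3)
[2] R1 /= -2  ⇒  (0, 1, -3/2, 5/3)
     R0 -= 1·R1  ⇒  (1, 0, 5/2, -1/3)
     R2 -= -2·R1  ⇒  (0, 0, -9, 5/3)
[3] R2 /= -9  ⇒  (0, 0, 1, -5/27)
     R0 -= 5/2·R2  ⇒  (1, 0, 0, 7/54)
     R1 -= -3/2·R2  ⇒  (0, 1, 0, 25/18)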